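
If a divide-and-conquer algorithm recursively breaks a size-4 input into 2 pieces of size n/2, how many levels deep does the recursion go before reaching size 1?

For divide and conquer with division factor 2:

Problem sizes at each level:
Level 0: 4
Level 1: 2
Level 2: 1

The root is level 0 and the size-1 base case is level 2 (the tree spans levels 0 through 2, i.e. 3 levels counting the root), so the depth is the number of divisions: log_2(4) = 2

The recursion tree depth is log_2(4) = 2. At each level, the problem size is divided by 2, so it takes 2 divisions to reduce to a base case of size 1. The algorithm makes 2 recursive calls at each level.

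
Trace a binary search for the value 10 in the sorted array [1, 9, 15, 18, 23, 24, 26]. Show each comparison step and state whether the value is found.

Binary search for 10 in [1, 9, 15, 18, 23, 24, 26]:

lo=0, hi=6, mid=3, arr[mid]=18 -> 18 > 10, search left half
lo=0, hi=2, mid=1, arr[mid]=9 -> 9 < 10, search right half
lo=2, hi=2, mid=2, arr[mid]=15 -> 15 > 10, search left half
lo=2 > hi=1, target 10 not found

Binary search determines that 10 is not in the array after 3 comparisons. The search space was exhausted without finding the target.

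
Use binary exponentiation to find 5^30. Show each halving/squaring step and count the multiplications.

Computing 5^30 by squaring (build up from 5^1; each line after the first costs one multiplication):

5^1 = 5
5^2 = (5^1)^2 = 5^2 = 25
5^3 = 5 * 5^2 = 5 * 25 = 125
5^6 = (5^3)^2 = 125^2 = 15625
5^7 = 5 * 5^6 = 5 * 15625 = 78125
5^14 = (5^7)^2 = 78125^2 = 6103515625
5^15 = 5 * 5^14 = 5 * 6103515625 = 30517578125
5^30 = (5^15)^2 = 30517578125^2 = 931322574615478515625

Result: 931322574615478515625
Multiplications needed: 7 (7 lines after 5^1)

5^30 = 931322574615478515625. Using exponentiation by squaring, this requires 7 multiplications. The key idea: if the exponent is even, square the half-power; if odd, multiply by the base once.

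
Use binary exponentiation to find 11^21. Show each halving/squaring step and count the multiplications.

Computing 11^21 by squaring (build up from 11^1; each line after the first costs one multiplication):

11^1 = 11
11^2 = (11^1)^2 = 11^2 = 121
11^4 = (11^2)^2 = 121^2 = 14641
11^5 = 11 * 11^4 = 11 * 14641 = 161051
11^10 = (11^5)^2 = 161051^2 = 25937424601
11^20 = (11^10)^2 = 25937424601^2 = 672749994932560009201
11^21 = 11 * 11^20 = 11 * 672749994932560009201 = 7400249944258160101211

Result: 7400249944258160101211
Multiplications needed: 6 (6 lines after 11^1)

11^21 = 7400249944258160101211. Using exponentiation by squaring, this requires 6 multiplications. The key idea: if the exponent is even, square the half-power; if odd, multiply by the base once.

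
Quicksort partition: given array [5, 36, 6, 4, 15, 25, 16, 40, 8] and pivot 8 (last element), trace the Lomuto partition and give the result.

Lomuto partition with pivot = 8:

Initial array: [5, 36, 6, 4, 15, 25, 16, 40, 8]

arr[0]=5 <= 8: swap with position 0, array becomes [5, 36, 6, 4, 15, 25, 16, 40, 8]
arr[1]=36 > 8: no swap
arr[2]=6 <= 8: swap with position 1, array becomes [5, 6, 36, 4, 15, 25, 16, 40, 8]
arr[3]=4 <= 8: swap with position 2, array becomes [5, 6, 4, 36, 15, 25, 16, 40, 8]
arr[4]=15 > 8: no swap
arr[5]=25 > 8: no swap
arr[6]=16 > 8: no swap
arr[7]=40 > 8: no swap

Place pivot at position 3: [5, 6, 4, 8, 15, 25, 16, 40, 36]
Pivot position: 3

After partitioning with pivot 8, the array becomes [5, 6, 4, 8, 15, 25, 16, 40, 36]. The pivot is placed at index 3. All elements to the left of the pivot are <= 8, and all elements to the right are > 8.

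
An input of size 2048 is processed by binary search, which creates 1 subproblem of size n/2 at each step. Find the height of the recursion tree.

For divide and conquer with division factor 2:

Problem sizes at each level:
Level 0: 2048
Level 1: 1024
Level 2: 512
Level 3: 256
Level 4: 128
Level 5: 64
Level 6: 32
Level 7: 16
Level 8: 8
Level 9: 4
Level 10: 2
Level 11: 1

The root is level 0 and the size-1 base case is level 11 (the tree spans levels 0 through 11, i.e. 12 levels counting the root), so the depth is the number of divisions: log_2(2048) = 11

The recursion tree depth is log_2(2048) = 11. At each level, the problem size is divided by 2, so it takes 11 divisions to reduce to a base case of size 1. The algorithm makes 1 recursive call at each level.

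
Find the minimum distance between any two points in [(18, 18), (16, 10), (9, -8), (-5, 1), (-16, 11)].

Computing all pairwise distances among 5 points:

d((18, 18), (16, 10)) = 8.2462 <-- minimum
d((18, 18), (9, -8)) = 27.5136
d((18, 18), (-5, 1)) = 28.6007
d((18, 18), (-16, 11)) = 34.7131
d((16, 10), (9, -8)) = 19.3132
d((16, 10), (-5, 1)) = 22.8473
d((16, 10), (-16, 11)) = 32.0156
d((9, -8), (-5, 1)) = 16.6433
d((9, -8), (-16, 11)) = 31.4006
d((-5, 1), (-16, 11)) = 14.8661

Closest pair: (18, 18) and (16, 10) with distance 8.2462

The closest pair is (18, 18) and (16, 10) with Euclidean distance 8.2462. For 5 points, brute-force pairwise comparison is shown above. For large n, the divide-and-conquer algorithm (sort by x, recurse on halves, check the dividing strip) achieves O(n log n).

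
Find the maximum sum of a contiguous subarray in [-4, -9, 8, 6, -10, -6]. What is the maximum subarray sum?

Using Kadane's algorithm on [-4, -9, 8, 6, -10, -6]:

Scanning through the array:
Position 1 (value -9): max_ending_here = -9, max_so_far = -4
Position 2 (value 8): max_ending_here = 8, max_so_far = 8
Position 3 (value 6): max_ending_here = 14, max_so_far = 14
Position 4 (value -10): max_ending_here = 4, max_so_far = 14
Position 5 (value -6): max_ending_here = -2, max_so_far = 14

Maximum subarray: [8, 6]
Maximum sum: 14

The maximum subarray is [8, 6] with sum 14. This subarray runs from index 2 to index 3.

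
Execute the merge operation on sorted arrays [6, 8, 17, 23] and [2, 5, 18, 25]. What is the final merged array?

Merging process:

Compare 6 vs 2: take 2 from right. Merged: [2]
Compare 6 vs 5: take 5 from right. Merged: [2, 5]
Compare 6 vs 18: take 6 from left. Merged: [2, 5, 6]
Compare 8 vs 18: take 8 from left. Merged: [2, 5, 6, 8]
Compare 17 vs 18: take 17 from left. Merged: [2, 5, 6, 8, 17]
Compare 23 vs 18: take 18 from right. Merged: [2, 5, 6, 8, 17, 18]
Compare 23 vs 25: take 23 from left. Merged: [2, 5, 6, 8, 17, 18, 23]
Append remaining from right: [25]. Merged: [2, 5, 6, 8, 17, 18, 23, 25]

Final merged array: [2, 5, 6, 8, 17, 18, 23, 25]
Total comparisons: 7

The merged array is [2, 5, 6, 8, 17, 18, 23, 25], requiring 7 comparisons. The merge step runs in O(n) time where n is the total number of elements.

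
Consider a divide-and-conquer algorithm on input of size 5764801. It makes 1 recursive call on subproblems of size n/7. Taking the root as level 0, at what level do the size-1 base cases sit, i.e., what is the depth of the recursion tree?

For divide and conquer with division factor 7:

Problem sizes at each level:
Level 0: 5764801
Level 1: 823543
Level 2: 117649
Level 3: 16807
Level 4: 2401
Level 5: 343
Level 6: 49
Level 7: 7
Level 8: 1

The root is level 0 and the size-1 base case is level 8 (the tree spans levels 0 through 8, i.e. 9 levels counting the root), so the depth is the number of divisions: log_7(5764801) = 8

The recursion tree depth is log_7(5764801) = 8. At each level, the problem size is divided by 7, so it takes 8 divisions to reduce to a base case of size 1. The algorithm makes 1 recursive call at each level.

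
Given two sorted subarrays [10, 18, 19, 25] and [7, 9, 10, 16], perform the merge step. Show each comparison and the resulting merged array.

Merging process:

Compare 10 vs 7: take 7 from right. Merged: [7]
Compare 10 vs 9: take 9 from right. Merged: [7, 9]
Compare 10 vs 10: take 10 from left. Merged: [7, 9, 10]
Compare 18 vs 10: take 10 from right. Merged: [7, 9, 10, 10]
Compare 18 vs 16: take 16 from right. Merged: [7, 9, 10, 10, 16]
Append remaining from left: [18, 19, 25]. Merged: [7, 9, 10, 10, 16, 18, 19, 25]

Final merged array: [7, 9, 10, 10, 16, 18, 19, 25]
Total comparisons: 5

The merged array is [7, 9, 10, 10, 16, 18, 19, 25], requiring 5 comparisons. The merge step runs in O(n) time where n is the total number of elements.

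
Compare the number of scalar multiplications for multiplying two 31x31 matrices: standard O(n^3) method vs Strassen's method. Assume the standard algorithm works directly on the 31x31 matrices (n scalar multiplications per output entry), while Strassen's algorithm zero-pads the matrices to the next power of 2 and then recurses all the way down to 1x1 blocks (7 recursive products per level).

Matrix multiplication for 31x31 matrices:

Strassen's algorithm requires power-of-2 dimensions. Pad 31x31 to 32x32 (next power of 2).

Standard algorithm: 31^3 = 29791 multiplications
Strassen's algorithm: 7^(log2(32)) = 7^5 = 16807 multiplications
Savings: 29791 - 16807 = 12984 multiplications

Standard: 29791 multiplications (31^3). Strassen: 16807 multiplications (7^5, after padding to 32x32). Strassen reduces 8 recursive multiplications to 7 at each level.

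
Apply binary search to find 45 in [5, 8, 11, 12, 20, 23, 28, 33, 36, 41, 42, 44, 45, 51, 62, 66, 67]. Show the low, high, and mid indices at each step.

Binary search for 45 in [5, 8, 11, 12, 20, 23, 28, 33, 36, 41, 42, 44, 45, 51, 62, 66, 67]:

lo=0, hi=16, mid=8, arr[mid]=36 -> 36 < 45, search right half
lo=9, hi=16, mid=12, arr[mid]=45 -> Found target at index 12!

Binary search finds 45 at index 12 after 2 comparisons. The search repeatedly halves the search space by comparing with the middle element.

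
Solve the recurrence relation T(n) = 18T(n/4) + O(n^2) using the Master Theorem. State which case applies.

Master Theorem for T(n) = 18T(n/4) + O(n^2):

a = 18, b = 4, c = 2
log_b(a) = log_4(18) = 2.0850

Case 1: c = 2 < log_4(18) = 2.0850
T(n) = O(n^(log_4 18))

For T(n) = 18T(n/4) + O(n^2): log_4(18) = 2.0850. This is Case 1 of the Master Theorem (c < log_b(a), work dominated by leaves), giving O(n^(log_4 18)).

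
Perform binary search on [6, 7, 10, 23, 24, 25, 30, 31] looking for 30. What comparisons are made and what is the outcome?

Binary search for 30 in [6, 7, 10, 23, 24, 25, 30, 31]:

lo=0, hi=7, mid=3, arr[mid]=23 -> 23 < 30, search right half
lo=4, hi=7, mid=5, arr[mid]=25 -> 25 < 30, search right half
lo=6, hi=7, mid=6, arr[mid]=30 -> Found target at index 6!

Binary search finds 30 at index 6 after 3 comparisons. The search repeatedly halves the search space by comparing with the middle element.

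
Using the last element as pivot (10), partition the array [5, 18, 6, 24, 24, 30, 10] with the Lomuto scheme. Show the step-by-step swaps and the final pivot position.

Lomuto partition with pivot = 10:

Initial array: [5, 18, 6, 24, 24, 30, 10]

arr[0]=5 <= 10: swap with position 0, array becomes [5, 18, 6, 24, 24, 30, 10]
arr[1]=18 > 10: no swap
arr[2]=6 <= 10: swap with position 1, array becomes [5, 6, 18, 24, 24, 30, 10]
arr[3]=24 > 10: no swap
arr[4]=24 > 10: no swap
arr[5]=30 > 10: no swap

Place pivot at position 2: [5, 6, 10, 24, 24, 30, 18]
Pivot position: 2

After partitioning with pivot 10, the array becomes [5, 6, 10, 24, 24, 30, 18]. The pivot is placed at index 2. All elements to the left of the pivot are <= 10, and all elements to the right are > 10.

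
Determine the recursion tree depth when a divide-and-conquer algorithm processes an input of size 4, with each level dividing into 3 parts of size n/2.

For divide and conquer with division factor 2:

Problem sizes at each level:
Level 0: 4
Level 1: 2
Level 2: 1

The root is level 0 and the size-1 base case is level 2 (the tree spans levels 0 through 2, i.e. 3 levels counting the root), so the depth is the number of divisions: log_2(4) = 2

The recursion tree depth is log_2(4) = 2. At each level, the problem size is divided by 2, so it takes 2 divisions to reduce to a base case of size 1. The algorithm makes 3 recursive calls at each level.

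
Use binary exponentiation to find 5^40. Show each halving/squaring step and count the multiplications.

Computing 5^40 by squaring (build up from 5^1; each line after the first costs one multiplication):

5^1 = 5
5^2 = (5^1)^2 = 5^2 = 25
5^4 = (5^2)^2 = 25^2 = 625
5^5 = 5 * 5^4 = 5 * 625 = 3125
5^10 = (5^5)^2 = 3125^2 = 9765625
5^20 = (5^10)^2 = 9765625^2 = 95367431640625
5^40 = (5^20)^2 = 95367431640625^2 = 9094947017729282379150390625

Result: 9094947017729282379150390625
Multiplications needed: 6 (6 lines after 5^1)

5^40 = 9094947017729282379150390625. Using exponentiation by squaring, this requires 6 multiplications. The key idea: if the exponent is even, square the half-power; if odd, multiply by the base once.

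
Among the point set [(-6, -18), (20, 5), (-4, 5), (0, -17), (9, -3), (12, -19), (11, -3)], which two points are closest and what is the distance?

Computing all pairwise distances among 7 points:

d((-6, -18), (20, 5)) = 34.7131
d((-6, -18), (-4, 5)) = 23.0868
d((-6, -18), (0, -17)) = 6.0828
d((-6, -18), (9, -3)) = 21.2132
d((-6, -18), (12, -19)) = 18.0278
d((-6, -18), (11, -3)) = 22.6716
d((20, 5), (-4, 5)) = 24.0
d((20, 5), (0, -17)) = 29.7321
d((20, 5), (9, -3)) = 13.6015
d((20, 5), (12, -19)) = 25.2982
d((20, 5), (11, -3)) = 12.0416
d((-4, 5), (0, -17)) = 22.3607
d((-4, 5), (9, -3)) = 15.2643
d((-4, 5), (12, -19)) = 28.8444
d((-4, 5), (11, -3)) = 17.0
d((0, -17), (9, -3)) = 16.6433
d((0, -17), (12, -19)) = 12.1655
d((0, -17), (11, -3)) = 17.8045
d((9, -3), (12, -19)) = 16.2788
d((9, -3), (11, -3)) = 2.0 <-- minimum
d((12, -19), (11, -3)) = 16.0312

Closest pair: (9, -3) and (11, -3) with distance 2.0

The closest pair is (9, -3) and (11, -3) with Euclidean distance 2.0. For 7 points, brute-force pairwise comparison is shown above. For large n, the divide-and-conquer algorithm (sort by x, recurse on halves, check the dividing strip) achieves O(n log n).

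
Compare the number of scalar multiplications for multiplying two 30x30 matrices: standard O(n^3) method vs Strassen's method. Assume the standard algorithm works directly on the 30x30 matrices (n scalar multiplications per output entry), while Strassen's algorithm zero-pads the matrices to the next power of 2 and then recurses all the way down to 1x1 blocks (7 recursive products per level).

Matrix multiplication for 30x30 matrices:

Strassen's algorithm requires power-of-2 dimensions. Pad 30x30 to 32x32 (next power of 2).

Standard algorithm: 30^3 = 27000 multiplications
Strassen's algorithm: 7^(log2(32)) = 7^5 = 16807 multiplications
Savings: 27000 - 16807 = 10193 multiplications

Standard: 27000 multiplications (30^3). Strassen: 16807 multiplications (7^5, after padding to 32x32). Strassen reduces 8 recursive multiplications to 7 at each level.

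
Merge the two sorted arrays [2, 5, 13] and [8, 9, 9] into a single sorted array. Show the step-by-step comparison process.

Merging process:

Compare 2 vs 8: take 2 from left. Merged: [2]
Compare 5 vs 8: take 5 from left. Merged: [2, 5]
Compare 13 vs 8: take 8 from right. Merged: [2, 5, 8]
Compare 13 vs 9: take 9 from right. Merged: [2, 5, 8, 9]
Compare 13 vs 9: take 9 from right. Merged: [2, 5, 8, 9, 9]
Append remaining from left: [13]. Merged: [2, 5, 8, 9, 9, 13]

Final merged array: [2, 5, 8, 9, 9, 13]
Total comparisons: 5

The merged array is [2, 5, 8, 9, 9, 13], requiring 5 comparisons. The merge step runs in O(n) time where n is the total number of elements.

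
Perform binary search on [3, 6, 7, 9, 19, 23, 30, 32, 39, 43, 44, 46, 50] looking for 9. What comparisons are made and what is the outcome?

Binary search for 9 in [3, 6, 7, 9, 19, 23, 30, 32, 39, 43, 44, 46, 50]:

lo=0, hi=12, mid=6, arr[mid]=30 -> 30 > 9, search left half
lo=0, hi=5, mid=2, arr[mid]=7 -> 7 < 9, search right half
lo=3, hi=5, mid=4, arr[mid]=19 -> 19 > 9, search left half
lo=3, hi=3, mid=3, arr[mid]=9 -> Found target at index 3!

Binary search finds 9 at index 3 after 4 comparisons. The search repeatedly halves the search space by comparing with the middle element.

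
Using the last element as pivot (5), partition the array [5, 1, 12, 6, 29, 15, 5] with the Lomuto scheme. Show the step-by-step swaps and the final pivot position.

Lomuto partition with pivot = 5:

Initial array: [5, 1, 12, 6, 29, 15, 5]

arr[0]=5 <= 5: swap with position 0, array becomes [5, 1, 12, 6, 29, 15, 5]
arr[1]=1 <= 5: swap with position 1, array becomes [5, 1, 12, 6, 29, 15, 5]
arr[2]=12 > 5: no swap
arr[3]=6 > 5: no swap
arr[4]=29 > 5: no swap
arr[5]=15 > 5: no swap

Place pivot at position 2: [5, 1, 5, 6, 29, 15, 12]
Pivot position: 2

After partitioning with pivot 5, the array becomes [5, 1, 5, 6, 29, 15, 12]. The pivot is placed at index 2. All elements to the left of the pivot are <= 5, and all elements to the right are > 5.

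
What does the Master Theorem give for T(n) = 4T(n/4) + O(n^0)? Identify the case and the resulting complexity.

Master Theorem for T(n) = 4T(n/4) + O(n^0):

a = 4, b = 4, c = 0
log_b(a) = log_4(4) = 1.0000

Case 1: c = 0 < log_4(4) = 1.0000
T(n) = O(n^(log_4 4)) = O(n)

For T(n) = 4T(n/4) + O(n^0): log_4(4) = 1.0000. This is Case 1 of the Master Theorem (c < log_b(a), work dominated by leaves), giving O(n).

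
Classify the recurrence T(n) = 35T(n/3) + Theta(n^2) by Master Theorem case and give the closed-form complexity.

Master Theorem for T(n) = 35T(n/3) + O(n^2):

a = 35, b = 3, c = 2
log_b(a) = log_3(35) = 3.2362

Case 1: c = 2 < log_3(35) = 3.2362
T(n) = O(n^(log_3 35))

For T(n) = 35T(n/3) + O(n^2): log_3(35) = 3.2362. This is Case 1 of the Master Theorem (c < log_b(a), work dominated by leaves), giving O(n^(log_3 35)).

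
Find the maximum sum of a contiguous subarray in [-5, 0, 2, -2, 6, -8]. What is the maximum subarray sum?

Using Kadane's algorithm on [-5, 0, 2, -2, 6, -8]:

Scanning through the array:
Position 1 (value 0): max_ending_here = 0, max_so_far = 0
Position 2 (value 2): max_ending_here = 2, max_so_far = 2
Position 3 (value -2): max_ending_here = 0, max_so_far = 2
Position 4 (value 6): max_ending_here = 6, max_so_far = 6
Position 5 (value -8): max_ending_here = -2, max_so_far = 6

Maximum subarray: [0, 2, -2, 6]
Maximum sum: 6

The maximum subarray is [0, 2, -2, 6] with sum 6. This subarray runs from index 1 to index 4.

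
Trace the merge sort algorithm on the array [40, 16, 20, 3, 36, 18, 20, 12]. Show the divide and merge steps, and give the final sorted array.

Merge sort trace:

Split: [40, 16, 20, 3, 36, 18, 20, 12] -> [40, 16, 20, 3] and [36, 18, 20, 12]
  Split: [40, 16, 20, 3] -> [40, 16] and [20, 3]
    Split: [40, 16] -> [40] and [16]
    Merge: [40] + [16] -> [16, 40]
    Split: [20, 3] -> [20] and [3]
    Merge: [20] + [3] -> [3, 20]
  Merge: [16, 40] + [3, 20] -> [3, 16, 20, 40]
  Split: [36, 18, 20, 12] -> [36, 18] and [20, 12]
    Split: [36, 18] -> [36] and [18]
    Merge: [36] + [18] -> [18, 36]
    Split: [20, 12] -> [20] and [12]
    Merge: [20] + [12] -> [12, 20]
  Merge: [18, 36] + [12, 20] -> [12, 18, 20, 36]
Merge: [3, 16, 20, 40] + [12, 18, 20, 36] -> [3, 12, 16, 18, 20, 20, 36, 40]

Final sorted array: [3, 12, 16, 18, 20, 20, 36, 40]

The merge sort proceeds by recursively splitting the array and merging sorted halves.
After all merges, the sorted array is [3, 12, 16, 18, 20, 20, 36, 40].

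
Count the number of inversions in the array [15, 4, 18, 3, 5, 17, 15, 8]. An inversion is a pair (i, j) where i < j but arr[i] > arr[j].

Finding inversions in [15, 4, 18, 3, 5, 17, 15, 8]:

(0, 1): arr[0]=15 > arr[1]=4
(0, 3): arr[0]=15 > arr[3]=3
(0, 4): arr[0]=15 > arr[4]=5
(0, 7): arr[0]=15 > arr[7]=8
(1, 3): arr[1]=4 > arr[3]=3
(2, 3): arr[2]=18 > arr[3]=3
(2, 4): arr[2]=18 > arr[4]=5
(2, 5): arr[2]=18 > arr[5]=17
(2, 6): arr[2]=18 > arr[6]=15
(2, 7): arr[2]=18 > arr[7]=8
(5, 6): arr[5]=17 > arr[6]=15
(5, 7): arr[5]=17 > arr[7]=8
(6, 7): arr[6]=15 > arr[7]=8

Total inversions: 13

The array has 13 inversion(s): (0,1), (0,3), (0,4), (0,7), (1,3), (2,3), (2,4), (2,5), (2,6), (2,7), (5,6), (5,7), (6,7). Each pair (i,j) satisfies i < j and arr[i] > arr[j].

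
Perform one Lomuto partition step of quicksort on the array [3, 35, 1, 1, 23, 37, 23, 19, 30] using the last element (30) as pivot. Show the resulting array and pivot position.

Lomuto partition with pivot = 30:

Initial array: [3, 35, 1, 1, 23, 37, 23, 19, 30]

arr[0]=3 <= 30: swap with position 0, array becomes [3, 35, 1, 1, 23, 37, 23, 19, 30]
arr[1]=35 > 30: no swap
arr[2]=1 <= 30: swap with position 1, array becomes [3, 1, 35, 1, 23, 37, 23, 19, 30]
arr[3]=1 <= 30: swap with position 2, array becomes [3, 1, 1, 35, 23, 37, 23, 19, 30]
arr[4]=23 <= 30: swap with position 3, array becomes [3, 1, 1, 23, 35, 37, 23, 19, 30]
arr[5]=37 > 30: no swap
arr[6]=23 <= 30: swap with position 4, array becomes [3, 1, 1, 23, 23, 37, 35, 19, 30]
arr[7]=19 <= 30: swap with position 5, array becomes [3, 1, 1, 23, 23, 19, 35, 37, 30]

Place pivot at position 6: [3, 1, 1, 23, 23, 19, 30, 37, 35]
Pivot position: 6

After partitioning with pivot 30, the array becomes [3, 1, 1, 23, 23, 19, 30, 37, 35]. The pivot is placed at index 6. All elements to the left of the pivot are <= 30, and all elements to the right are > 30.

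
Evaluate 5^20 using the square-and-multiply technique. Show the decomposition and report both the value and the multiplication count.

Computing 5^20 by squaring (build up from 5^1; each line after the first costs one multiplication):

5^1 = 5
5^2 = (5^1)^2 = 5^2 = 25
5^4 = (5^2)^2 = 25^2 = 625
5^5 = 5 * 5^4 = 5 * 625 = 3125
5^10 = (5^5)^2 = 3125^2 = 9765625
5^20 = (5^10)^2 = 9765625^2 = 95367431640625

Result: 95367431640625
Multiplications needed: 5 (5 lines after 5^1)

5^20 = 95367431640625. Using exponentiation by squaring, this requires 5 multiplications. The key idea: if the exponent is even, square the half-power; if odd, multiply by the base once.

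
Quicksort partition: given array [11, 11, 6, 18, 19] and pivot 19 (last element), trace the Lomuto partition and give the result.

Lomuto partition with pivot = 19:

Initial array: [11, 11, 6, 18, 19]

arr[0]=11 <= 19: swap with position 0, array becomes [11, 11, 6, 18, 19]
arr[1]=11 <= 19: swap with position 1, array becomes [11, 11, 6, 18, 19]
arr[2]=6 <= 19: swap with position 2, array becomes [11, 11, 6, 18, 19]
arr[3]=18 <= 19: swap with position 3, array becomes [11, 11, 6, 18, 19]

Place pivot at position 4: [11, 11, 6, 18, 19]
Pivot position: 4

After partitioning with pivot 19, the array becomes [11, 11, 6, 18, 19]. The pivot is placed at index 4. All elements to the left of the pivot are <= 19, and all elements to the right are > 19.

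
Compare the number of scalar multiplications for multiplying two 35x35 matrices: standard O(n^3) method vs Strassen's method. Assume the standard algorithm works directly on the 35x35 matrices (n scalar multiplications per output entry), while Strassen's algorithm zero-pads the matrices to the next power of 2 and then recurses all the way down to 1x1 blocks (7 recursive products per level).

Matrix multiplication for 35x35 matrices:

Strassen's algorithm requires power-of-2 dimensions. Pad 35x35 to 64x64 (next power of 2).

Standard algorithm: 35^3 = 42875 multiplications
Strassen's algorithm: 7^(log2(64)) = 7^6 = 117649 multiplications
Difference: 42875 - 117649 = -74774 (Strassen uses MORE here due to padding overhead — for small or just-over-power-of-2 n, padding can outweigh the per-level savings)

Standard: 42875 multiplications (35^3). Strassen: 117649 multiplications (7^6, after padding to 64x64). Strassen reduces 8 recursive multiplications to 7 at each level.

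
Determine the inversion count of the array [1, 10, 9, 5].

Finding inversions in [1, 10, 9, 5]:

(1, 2): arr[1]=10 > arr[2]=9
(1, 3): arr[1]=10 > arr[3]=5
(2, 3): arr[2]=9 > arr[3]=5

Total inversions: 3

The array has 3 inversion(s): (1,2), (1,3), (2,3). Each pair (i,j) satisfies i < j and arr[i] > arr[j].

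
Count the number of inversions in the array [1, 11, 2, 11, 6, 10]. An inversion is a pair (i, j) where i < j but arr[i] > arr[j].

Finding inversions in [1, 11, 2, 11, 6, 10]:

(1, 2): arr[1]=11 > arr[2]=2
(1, 4): arr[1]=11 > arr[4]=6
(1, 5): arr[1]=11 > arr[5]=10
(3, 4): arr[3]=11 > arr[4]=6
(3, 5): arr[3]=11 > arr[5]=10

Total inversions: 5

The array has 5 inversion(s): (1,2), (1,4), (1,5), (3,4), (3,5). Each pair (i,j) satisfies i < j and arr[i] > arr[j].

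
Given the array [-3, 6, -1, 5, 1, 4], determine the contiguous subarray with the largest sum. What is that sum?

Using Kadane's algorithm on [-3, 6, -1, 5, 1, 4]:

Scanning through the array:
Position 1 (value 6): max_ending_here = 6, max_so_far = 6
Position 2 (value -1): max_ending_here = 5, max_so_far = 6
Position 3 (value 5): max_ending_here = 10, max_so_far = 10
Position 4 (value 1): max_ending_here = 11, max_so_far = 11
Position 5 (value 4): max_ending_here = 15, max_so_far = 15

Maximum subarray: [6, -1, 5, 1, 4]
Maximum sum: 15

The maximum subarray is [6, -1, 5, 1, 4] with sum 15. This subarray runs from index 1 to index 5.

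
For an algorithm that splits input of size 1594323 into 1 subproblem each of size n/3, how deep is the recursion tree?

For divide and conquer with division factor 3:

Problem sizes at each level:
Level 0: 1594323
Level 1: 531441
Level 2: 177147
Level 3: 59049
Level 4: 19683
Level 5: 6561
Level 6: 2187
Level 7: 729
Level 8: 243
Level 9: 81
Level 10: 27
Level 11: 9
Level 12: 3
Level 13: 1

The root is level 0 and the size-1 base case is level 13 (the tree spans levels 0 through 13, i.e. 14 levels counting the root), so the depth is the number of divisions: log_3(1594323) = 13

The recursion tree depth is log_3(1594323) = 13. At each level, the problem size is divided by 3, so it takes 13 divisions to reduce to a base case of size 1. The algorithm makes 1 recursive call at each level.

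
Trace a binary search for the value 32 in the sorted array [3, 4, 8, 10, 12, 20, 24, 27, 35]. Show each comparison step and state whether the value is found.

Binary search for 32 in [3, 4, 8, 10, 12, 20, 24, 27, 35]:

lo=0, hi=8, mid=4, arr[mid]=12 -> 12 < 32, search right half
lo=5, hi=8, mid=6, arr[mid]=24 -> 24 < 32, search right half
lo=7, hi=8, mid=7, arr[mid]=27 -> 27 < 32, search right half
lo=8, hi=8, mid=8, arr[mid]=35 -> 35 > 32, search left half
lo=8 > hi=7, target 32 not found

Binary search determines that 32 is not in the array after 4 comparisons. The search space was exhausted without finding the target.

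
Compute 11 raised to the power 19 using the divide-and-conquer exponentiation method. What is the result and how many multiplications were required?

Computing 11^19 by squaring (build up from 11^1; each line after the first costs one multiplication):

11^1 = 11
11^2 = (11^1)^2 = 11^2 = 121
11^4 = (11^2)^2 = 121^2 = 14641
11^8 = (11^4)^2 = 14641^2 = 214358881
11^9 = 11 * 11^8 = 11 * 214358881 = 2357947691
11^18 = (11^9)^2 = 2357947691^2 = 5559917313492231481
11^19 = 11 * 11^18 = 11 * 5559917313492231481 = 61159090448414546291

Result: 61159090448414546291
Multiplications needed: 6 (6 lines after 11^1)

11^19 = 61159090448414546291. Using exponentiation by squaring, this requires 6 multiplications. The key idea: if the exponent is even, square the half-power; if odd, multiply by the base once.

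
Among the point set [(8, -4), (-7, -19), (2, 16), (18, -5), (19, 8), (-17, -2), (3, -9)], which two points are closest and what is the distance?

Computing all pairwise distances among 7 points:

d((8, -4), (-7, -19)) = 21.2132
d((8, -4), (2, 16)) = 20.8806
d((8, -4), (18, -5)) = 10.0499
d((8, -4), (19, 8)) = 16.2788
d((8, -4), (-17, -2)) = 25.0799
d((8, -4), (3, -9)) = 7.0711 <-- minimum
d((-7, -19), (2, 16)) = 36.1386
d((-7, -19), (18, -5)) = 28.6531
d((-7, -19), (19, 8)) = 37.4833
d((-7, -19), (-17, -2)) = 19.7231
d((-7, -19), (3, -9)) = 14.1421
d((2, 16), (18, -5)) = 26.4008
d((2, 16), (19, 8)) = 18.7883
d((2, 16), (-17, -2)) = 26.1725
d((2, 16), (3, -9)) = 25.02
d((18, -5), (19, 8)) = 13.0384
d((18, -5), (-17, -2)) = 35.1283
d((18, -5), (3, -9)) = 15.5242
d((19, 8), (-17, -2)) = 37.3631
d((19, 8), (3, -9)) = 23.3452
d((-17, -2), (3, -9)) = 21.1896

Closest pair: (8, -4) and (3, -9) with distance 7.0711

The closest pair is (8, -4) and (3, -9) with Euclidean distance 7.0711. For 7 points, brute-force pairwise comparison is shown above. For large n, the divide-and-conquer algorithm (sort by x, recurse on halves, check the dividing strip) achieves O(n log n).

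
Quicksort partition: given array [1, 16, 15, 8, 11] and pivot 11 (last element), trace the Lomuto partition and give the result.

Lomuto partition with pivot = 11:

Initial array: [1, 16, 15, 8, 11]

arr[0]=1 <= 11: swap with position 0, array becomes [1, 16, 15, 8, 11]
arr[1]=16 > 11: no swap
arr[2]=15 > 11: no swap
arr[3]=8 <= 11: swap with position 1, array becomes [1, 8, 15, 16, 11]

Place pivot at position 2: [1, 8, 11, 16, 15]
Pivot position: 2

After partitioning with pivot 11, the array becomes [1, 8, 11, 16, 15]. The pivot is placed at index 2. All elements to the left of the pivot are <= 11, and all elements to the right are > 11.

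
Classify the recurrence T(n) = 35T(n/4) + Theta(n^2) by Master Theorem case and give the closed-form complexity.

Master Theorem for T(n) = 35T(n/4) + O(n^2):

a = 35, b = 4, c = 2
log_b(a) = log_4(35) = 2.5646

Case 1: c = 2 < log_4(35) = 2.5646
T(n) = O(n^(log_4 35))

For T(n) = 35T(n/4) + O(n^2): log_4(35) = 2.5646. This is Case 1 of the Master Theorem (c < log_b(a), work dominated by leaves), giving O(n^(log_4 35)).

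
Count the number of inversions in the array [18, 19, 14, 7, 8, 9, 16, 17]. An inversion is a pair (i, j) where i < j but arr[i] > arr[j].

Finding inversions in [18, 19, 14, 7, 8, 9, 16, 17]:

(0, 2): arr[0]=18 > arr[2]=14
(0, 3): arr[0]=18 > arr[3]=7
(0, 4): arr[0]=18 > arr[4]=8
(0, 5): arr[0]=18 > arr[5]=9
(0, 6): arr[0]=18 > arr[6]=16
(0, 7): arr[0]=18 > arr[7]=17
(1, 2): arr[1]=19 > arr[2]=14
(1, 3): arr[1]=19 > arr[3]=7
(1, 4): arr[1]=19 > arr[4]=8
(1, 5): arr[1]=19 > arr[5]=9
(1, 6): arr[1]=19 > arr[6]=16
(1, 7): arr[1]=19 > arr[7]=17
(2, 3): arr[2]=14 > arr[3]=7
(2, 4): arr[2]=14 > arr[4]=8
(2, 5): arr[2]=14 > arr[5]=9

Total inversions: 15

The array has 15 inversion(s): (0,2), (0,3), (0,4), (0,5), (0,6), (0,7), (1,2), (1,3), (1,4), (1,5), (1,6), (1,7), (2,3), (2,4), (2,5). Each pair (i,j) satisfies i < j and arr[i] > arr[j].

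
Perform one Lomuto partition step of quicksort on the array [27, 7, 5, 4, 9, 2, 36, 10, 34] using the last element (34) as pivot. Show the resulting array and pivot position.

Lomuto partition with pivot = 34:

Initial array: [27, 7, 5, 4, 9, 2, 36, 10, 34]

arr[0]=27 <= 34: swap with position 0, array becomes [27, 7, 5, 4, 9, 2, 36, 10, 34]
arr[1]=7 <= 34: swap with position 1, array becomes [27, 7, 5, 4, 9, 2, 36, 10, 34]
arr[2]=5 <= 34: swap with position 2, array becomes [27, 7, 5, 4, 9, 2, 36, 10, 34]
arr[3]=4 <= 34: swap with position 3, array becomes [27, 7, 5, 4, 9, 2, 36, 10, 34]
arr[4]=9 <= 34: swap with position 4, array becomes [27, 7, 5, 4, 9, 2, 36, 10, 34]
arr[5]=2 <= 34: swap with position 5, array becomes [27, 7, 5, 4, 9, 2, 36, 10, 34]
arr[6]=36 > 34: no swap
arr[7]=10 <= 34: swap with position 6, array becomes [27, 7, 5, 4, 9, 2, 10, 36, 34]

Place pivot at position 7: [27, 7, 5, 4, 9, 2, 10, 34, 36]
Pivot position: 7

After partitioning with pivot 34, the array becomes [27, 7, 5, 4, 9, 2, 10, 34, 36]. The pivot is placed at index 7. All elements to the left of the pivot are <= 34, and all elements to the right are > 34.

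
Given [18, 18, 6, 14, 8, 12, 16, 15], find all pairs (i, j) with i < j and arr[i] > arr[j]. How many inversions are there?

Finding inversions in [18, 18, 6, 14, 8, 12, 16, 15]:

(0, 2): arr[0]=18 > arr[2]=6
(0, 3): arr[0]=18 > arr[3]=14
(0, 4): arr[0]=18 > arr[4]=8
(0, 5): arr[0]=18 > arr[5]=12
(0, 6): arr[0]=18 > arr[6]=16
(0, 7): arr[0]=18 > arr[7]=15
(1, 2): arr[1]=18 > arr[2]=6
(1, 3): arr[1]=18 > arr[3]=14
(1, 4): arr[1]=18 > arr[4]=8
(1, 5): arr[1]=18 > arr[5]=12
(1, 6): arr[1]=18 > arr[6]=16
(1, 7): arr[1]=18 > arr[7]=15
(3, 4): arr[3]=14 > arr[4]=8
(3, 5): arr[3]=14 > arr[5]=12
(6, 7): arr[6]=16 > arr[7]=15

Total inversions: 15

The array has 15 inversion(s): (0,2), (0,3), (0,4), (0,5), (0,6), (0,7), (1,2), (1,3), (1,4), (1,5), (1,6), (1,7), (3,4), (3,5), (6,7). Each pair (i,j) satisfies i < j and arr[i] > arr[j].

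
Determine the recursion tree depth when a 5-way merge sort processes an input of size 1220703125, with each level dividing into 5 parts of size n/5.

For divide and conquer with division factor 5:

Problem sizes at each level:
Level 0: 1220703125
Level 1: 244140625
Level 2: 48828125
Level 3: 9765625
Level 4: 1953125
Level 5: 390625
Level 6: 78125
Level 7: 15625
Level 8: 3125
Level 9: 625
Level 10: 125
Level 11: 25
Level 12: 5
Level 13: 1

The root is level 0 and the size-1 base case is level 13 (the tree spans levels 0 through 13, i.e. 14 levels counting the root), so the depth is the number of divisions: log_5(1220703125) = 13

The recursion tree depth is log_5(1220703125) = 13. At each level, the problem size is divided by 5, so it takes 13 divisions to reduce to a base case of size 1. The algorithm makes 5 recursive calls at each level.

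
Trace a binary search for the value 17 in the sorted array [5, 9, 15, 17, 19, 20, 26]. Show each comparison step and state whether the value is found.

Binary search for 17 in [5, 9, 15, 17, 19, 20, 26]:

lo=0, hi=6, mid=3, arr[mid]=17 -> Found target at index 3!

Binary search finds 17 at index 3 after 1 comparisons. The search repeatedly halves the search space by comparing with the middle element.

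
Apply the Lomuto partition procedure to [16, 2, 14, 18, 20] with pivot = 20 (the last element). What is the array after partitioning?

Lomuto partition with pivot = 20:

Initial array: [16, 2, 14, 18, 20]

arr[0]=16 <= 20: swap with position 0, array becomes [16, 2, 14, 18, 20]
arr[1]=2 <= 20: swap with position 1, array becomes [16, 2, 14, 18, 20]
arr[2]=14 <= 20: swap with position 2, array becomes [16, 2, 14, 18, 20]
arr[3]=18 <= 20: swap with position 3, array becomes [16, 2, 14, 18, 20]

Place pivot at position 4: [16, 2, 14, 18, 20]
Pivot position: 4

After partitioning with pivot 20, the array becomes [16, 2, 14, 18, 20]. The pivot is placed at index 4. All elements to the left of the pivot are <= 20, and all elements to the right are > 20.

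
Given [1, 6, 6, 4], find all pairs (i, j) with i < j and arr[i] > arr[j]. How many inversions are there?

Finding inversions in [1, 6, 6, 4]:

(1, 3): arr[1]=6 > arr[3]=4
(2, 3): arr[2]=6 > arr[3]=4

Total inversions: 2

The array has 2 inversion(s): (1,3), (2,3). Each pair (i,j) satisfies i < j and arr[i] > arr[j].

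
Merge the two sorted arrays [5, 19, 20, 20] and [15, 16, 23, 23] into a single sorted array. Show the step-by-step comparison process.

Merging process:

Compare 5 vs 15: take 5 from left. Merged: [5]
Compare 19 vs 15: take 15 from right. Merged: [5, 15]
Compare 19 vs 16: take 16 from right. Merged: [5, 15, 16]
Compare 19 vs 23: take 19 from left. Merged: [5, 15, 16, 19]
Compare 20 vs 23: take 20 from left. Merged: [5, 15, 16, 19, 20]
Compare 20 vs 23: take 20 from left. Merged: [5, 15, 16, 19, 20, 20]
Append remaining from right: [23, 23]. Merged: [5, 15, 16, 19, 20, 20, 23, 23]

Final merged array: [5, 15, 16, 19, 20, 20, 23, 23]
Total comparisons: 6

The merged array is [5, 15, 16, 19, 20, 20, 23, 23], requiring 6 comparisons. The merge step runs in O(n) time where n is the total number of elements.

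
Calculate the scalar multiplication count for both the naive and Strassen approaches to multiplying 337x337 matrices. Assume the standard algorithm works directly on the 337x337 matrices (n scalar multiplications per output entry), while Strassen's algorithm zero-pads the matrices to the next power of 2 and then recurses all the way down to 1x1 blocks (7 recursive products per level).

Matrix multiplication for 337x337 matrices:

Strassen's algorithm requires power-of-2 dimensions. Pad 337x337 to 512x512 (next power of 2).

Standard algorithm: 337^3 = 38272753 multiplications
Strassen's algorithm: 7^(log2(512)) = 7^9 = 40353607 multiplications
Difference: 38272753 - 40353607 = -2080854 (Strassen uses MORE here due to padding overhead — for small or just-over-power-of-2 n, padding can outweigh the per-level savings)

Standard: 38272753 multiplications (337^3). Strassen: 40353607 multiplications (7^9, after padding to 512x512). Strassen reduces 8 recursive multiplications to 7 at each level.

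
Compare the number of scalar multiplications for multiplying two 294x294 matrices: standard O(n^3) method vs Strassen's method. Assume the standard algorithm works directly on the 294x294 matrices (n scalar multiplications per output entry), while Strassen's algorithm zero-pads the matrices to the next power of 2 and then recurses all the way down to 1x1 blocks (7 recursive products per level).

Matrix multiplication for 294x294 matrices:

Strassen's algorithm requires power-of-2 dimensions. Pad 294x294 to 512x512 (next power of 2).

Standard algorithm: 294^3 = 25412184 multiplications
Strassen's algorithm: 7^(log2(512)) = 7^9 = 40353607 multiplications
Difference: 25412184 - 40353607 = -14941423 (Strassen uses MORE here due to padding overhead — for small or just-over-power-of-2 n, padding can outweigh the per-level savings)

Standard: 25412184 multiplications (294^3). Strassen: 40353607 multiplications (7^9, after padding to 512x512). Strassen reduces 8 recursive multiplications to 7 at each level.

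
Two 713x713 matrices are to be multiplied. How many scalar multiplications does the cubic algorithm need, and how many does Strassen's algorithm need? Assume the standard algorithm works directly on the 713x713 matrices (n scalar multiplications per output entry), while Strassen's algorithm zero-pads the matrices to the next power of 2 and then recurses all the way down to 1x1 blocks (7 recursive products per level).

Matrix multiplication for 713x713 matrices:

Strassen's algorithm requires power-of-2 dimensions. Pad 713x713 to 1024x1024 (next power of 2).

Standard algorithm: 713^3 = 362467097 multiplications
Strassen's algorithm: 7^(log2(1024)) = 7^10 = 282475249 multiplications
Savings: 362467097 - 282475249 = 79991848 multiplications

Standard: 362467097 multiplications (713^3). Strassen: 282475249 multiplications (7^10, after padding to 1024x1024). Strassen reduces 8 recursive multiplications to 7 at each level.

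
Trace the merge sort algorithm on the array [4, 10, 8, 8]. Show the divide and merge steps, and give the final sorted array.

Merge sort trace:

Split: [4, 10, 8, 8] -> [4, 10] and [8, 8]
  Split: [4, 10] -> [4] and [10]
  Merge: [4] + [10] -> [4, 10]
  Split: [8, 8] -> [8] and [8]
  Merge: [8] + [8] -> [8, 8]
Merge: [4, 10] + [8, 8] -> [4, 8, 8, 10]

Final sorted array: [4, 8, 8, 10]

The merge sort proceeds by recursively splitting the array and merging sorted halves.
After all merges, the sorted array is [4, 8, 8, 10].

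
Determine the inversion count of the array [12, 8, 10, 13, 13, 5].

Finding inversions in [12, 8, 10, 13, 13, 5]:

(0, 1): arr[0]=12 > arr[1]=8
(0, 2): arr[0]=12 > arr[2]=10
(0, 5): arr[0]=12 > arr[5]=5
(1, 5): arr[1]=8 > arr[5]=5
(2, 5): arr[2]=10 > arr[5]=5
(3, 5): arr[3]=13 > arr[5]=5
(4, 5): arr[4]=13 > arr[5]=5

Total inversions: 7

The array has 7 inversion(s): (0,1), (0,2), (0,5), (1,5), (2,5), (3,5), (4,5). Each pair (i,j) satisfies i < j and arr[i] > arr[j].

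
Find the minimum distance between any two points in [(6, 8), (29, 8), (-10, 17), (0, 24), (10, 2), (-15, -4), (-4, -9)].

Computing all pairwise distances among 7 points:

d((6, 8), (29, 8)) = 23.0
d((6, 8), (-10, 17)) = 18.3576
d((6, 8), (0, 24)) = 17.088
d((6, 8), (10, 2)) = 7.2111 <-- minimum
d((6, 8), (-15, -4)) = 24.1868
d((6, 8), (-4, -9)) = 19.7231
d((29, 8), (-10, 17)) = 40.025
d((29, 8), (0, 24)) = 33.121
d((29, 8), (10, 2)) = 19.9249
d((29, 8), (-15, -4)) = 45.607
d((29, 8), (-4, -9)) = 37.1214
d((-10, 17), (0, 24)) = 12.2066
d((-10, 17), (10, 2)) = 25.0
d((-10, 17), (-15, -4)) = 21.587
d((-10, 17), (-4, -9)) = 26.6833
d((0, 24), (10, 2)) = 24.1661
d((0, 24), (-15, -4)) = 31.7648
d((0, 24), (-4, -9)) = 33.2415
d((10, 2), (-15, -4)) = 25.7099
d((10, 2), (-4, -9)) = 17.8045
d((-15, -4), (-4, -9)) = 12.083

Closest pair: (6, 8) and (10, 2) with distance 7.2111

The closest pair is (6, 8) and (10, 2) with Euclidean distance 7.2111. For 7 points, brute-force pairwise comparison is shown above. For large n, the divide-and-conquer algorithm (sort by x, recurse on halves, check the dividing strip) achieves O(n log n).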